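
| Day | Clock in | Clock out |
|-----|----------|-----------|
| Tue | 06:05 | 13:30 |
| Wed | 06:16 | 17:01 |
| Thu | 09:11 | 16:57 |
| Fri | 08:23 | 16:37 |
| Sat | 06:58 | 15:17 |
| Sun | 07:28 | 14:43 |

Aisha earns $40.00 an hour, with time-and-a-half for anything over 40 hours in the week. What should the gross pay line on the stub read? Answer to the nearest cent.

Tue: 06:05–13:30 = 7 h 25 min
Wed: 06:16–17:01 = 10 h 45 min
Thu: 09:11–16:57 = 7 h 46 min
Fri: 08:23–16:37 = 8 h 14 min
Sat: 06:58–15:17 = 8 h 19 min
Sun: 07:28–14:43 = 7 h 15 min
Total worked: 49 h 44 min = 2984 min.
Regular 40 h 0 min = 2400 min at $40.00/h; overtime 9 h 44 min = 584 min at $60.00/h.
Pay = (2400 × $40.00 + 584 × $60.00) ÷ 60 = $2184.00.

$2184.00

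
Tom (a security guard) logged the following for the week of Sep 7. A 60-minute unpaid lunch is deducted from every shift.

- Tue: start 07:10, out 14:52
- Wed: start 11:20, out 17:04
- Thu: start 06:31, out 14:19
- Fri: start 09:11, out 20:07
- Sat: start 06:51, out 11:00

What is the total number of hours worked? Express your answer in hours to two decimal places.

31.32 hours

Tue: 07:10–14:52 = 7 h 42 min; less 60 min break → 6 h 42 min
Wed: 11:20–17:04 = 5 h 44 min; less 60 min break → 4 h 44 min
Thu: 06:31–14:19 = 7 h 48 min; less 60 min break → 6 h 48 min
Fri: 09:11–20:07 = 10 h 56 min; less 60 min break → 9 h 56 min
Sat: 06:51–11:00 = 4 h 9 min; less 60 min break → 3 h 9 min
Total: 6 h 42 min + 4 h 44 min + 6 h 48 min + 9 h 56 min + 3 h 9 min = 31 h 19 min.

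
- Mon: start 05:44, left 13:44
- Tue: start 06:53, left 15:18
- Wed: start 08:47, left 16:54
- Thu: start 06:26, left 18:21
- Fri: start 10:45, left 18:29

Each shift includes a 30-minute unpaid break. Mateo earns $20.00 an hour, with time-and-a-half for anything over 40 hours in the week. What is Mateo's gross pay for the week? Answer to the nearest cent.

$850.50

Mon: 05:44–13:44 = 8 h 0 min; less 30 min break → 7 h 30 min
Tue: 06:53–15:18 = 8 h 25 min; less 30 min break → 7 h 55 min
Wed: 08:47–16:54 = 8 h 7 min; less 30 min break → 7 h 37 min
Thu: 06:26–18:21 = 11 h 55 min; less 30 min break → 11 h 25 min
Fri: 10:45–18:29 = 7 h 44 min; less 30 min break → 7 h 14 min
Total worked: 41 h 41 min = 2501 min.
Regular 40 h 0 min = 2400 min at $20.00/h; overtime 1 h 41 min = 101 min at $30.00/h.
Pay = (2400 × $20.00 + 101 × $30.00) ÷ 60 = $850.50.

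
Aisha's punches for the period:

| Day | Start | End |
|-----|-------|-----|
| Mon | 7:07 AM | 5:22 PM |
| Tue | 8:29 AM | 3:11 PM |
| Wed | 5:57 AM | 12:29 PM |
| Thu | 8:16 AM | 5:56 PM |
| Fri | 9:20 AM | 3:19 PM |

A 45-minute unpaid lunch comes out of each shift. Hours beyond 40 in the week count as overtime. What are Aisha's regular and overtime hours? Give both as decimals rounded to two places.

Mon: 7:07 AM–5:22 PM = 10 h 15 min; less 45 min break → 9 h 30 min
Tue: 8:29 AM–3:11 PM = 6 h 42 min; less 45 min break → 5 h 57 min
Wed: 5:57 AM–12:29 PM = 6 h 32 min; less 45 min break → 5 h 47 min
Thu: 8:16 AM–5:56 PM = 9 h 40 min; less 45 min break → 8 h 55 min
Fri: 9:20 AM–3:19 PM = 5 h 59 min; less 45 min break → 5 h 14 min
Total worked: 35 h 23 min = 35.38 h.
Threshold 40 h → overtime 0 h 0 min, regular 35 h 23 min.

Regular 35.38 hours, overtime 0.00 hours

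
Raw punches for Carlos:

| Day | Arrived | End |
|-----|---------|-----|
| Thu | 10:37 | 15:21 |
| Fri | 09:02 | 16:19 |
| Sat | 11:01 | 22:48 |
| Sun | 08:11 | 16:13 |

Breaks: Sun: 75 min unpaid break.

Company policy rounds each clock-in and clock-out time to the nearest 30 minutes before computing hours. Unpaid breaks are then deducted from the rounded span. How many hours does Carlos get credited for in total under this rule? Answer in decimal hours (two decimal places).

Thu: in 10:37→10:30, out 15:21→15:30; 5 h 0 min
Fri: in 09:02→09:00, out 16:19→16:30; 7 h 30 min
Sat: in 11:01→11:00, out 22:48→23:00; 12 h 0 min
Sun: in 08:11→08:00, out 16:13→16:00; 8 h 0 min − 75 min = 6 h 45 min
Total credited: 31 h 15 min.

31.25 hours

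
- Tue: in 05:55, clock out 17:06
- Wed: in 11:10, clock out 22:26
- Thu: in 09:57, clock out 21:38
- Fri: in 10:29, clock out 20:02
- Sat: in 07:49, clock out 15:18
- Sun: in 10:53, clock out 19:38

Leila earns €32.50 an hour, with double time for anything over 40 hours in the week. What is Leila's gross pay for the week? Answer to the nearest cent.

€2594.58

Tue: 05:55–17:06 = 11 h 11 min
Wed: 11:10–22:26 = 11 h 16 min
Thu: 09:57–21:38 = 11 h 41 min
Fri: 10:29–20:02 = 9 h 33 min
Sat: 07:49–15:18 = 7 h 29 min
Sun: 10:53–19:38 = 8 h 45 min
Total worked: 59 h 55 min = 3595 min.
Regular 40 h 0 min = 2400 min at €32.50/h; overtime 19 h 55 min = 1195 min at €65.00/h.
Pay = (2400 × €32.50 + 1195 × €65.00) ÷ 60 = €2594.58.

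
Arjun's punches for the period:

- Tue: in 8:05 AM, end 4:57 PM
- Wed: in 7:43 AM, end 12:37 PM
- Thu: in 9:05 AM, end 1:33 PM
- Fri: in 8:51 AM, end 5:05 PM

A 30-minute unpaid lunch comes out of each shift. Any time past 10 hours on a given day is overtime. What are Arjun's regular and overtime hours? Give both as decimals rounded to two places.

Regular 24.47 hours, overtime 0.00 hours

Tue: 8:05 AM–4:57 PM = 8 h 52 min; less 30 min break → 8 h 22 min
Wed: 7:43 AM–12:37 PM = 4 h 54 min; less 30 min break → 4 h 24 min
Thu: 9:05 AM–1:33 PM = 4 h 28 min; less 30 min break → 3 h 58 min
Fri: 8:51 AM–5:05 PM = 8 h 14 min; less 30 min break → 7 h 44 min
Tue reg 8 h 22 min / OT 0 h 0 min; Wed reg 4 h 24 min / OT 0 h 0 min; Thu reg 3 h 58 min / OT 0 h 0 min; Fri reg 7 h 44 min / OT 0 h 0 min.
Totals: regular 24 h 28 min, overtime 0 h 0 min.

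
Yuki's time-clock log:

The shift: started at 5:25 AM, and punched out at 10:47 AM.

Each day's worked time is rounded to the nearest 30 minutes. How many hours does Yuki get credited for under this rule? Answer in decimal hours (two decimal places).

5.50 hours

The shift: 5:25 AM–10:47 AM = 5 h 22 min → rounds to 5 h 30 min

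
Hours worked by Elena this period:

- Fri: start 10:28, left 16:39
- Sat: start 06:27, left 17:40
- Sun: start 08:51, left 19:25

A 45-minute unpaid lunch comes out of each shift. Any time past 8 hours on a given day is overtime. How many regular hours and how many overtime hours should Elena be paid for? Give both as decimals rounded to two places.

Regular 21.43 hours, overtime 4.28 hours

Fri: 10:28–16:39 = 6 h 11 min; less 45 min break → 5 h 26 min
Sat: 06:27–17:40 = 11 h 13 min; less 45 min break → 10 h 28 min
Sun: 08:51–19:25 = 10 h 34 min; less 45 min break → 9 h 49 min
Fri reg 5 h 26 min / OT 0 h 0 min; Sat reg 8 h 0 min / OT 2 h 28 min; Sun reg 8 h 0 min / OT 1 h 49 min.
Totals: regular 21 h 26 min, overtime 4 h 17 min.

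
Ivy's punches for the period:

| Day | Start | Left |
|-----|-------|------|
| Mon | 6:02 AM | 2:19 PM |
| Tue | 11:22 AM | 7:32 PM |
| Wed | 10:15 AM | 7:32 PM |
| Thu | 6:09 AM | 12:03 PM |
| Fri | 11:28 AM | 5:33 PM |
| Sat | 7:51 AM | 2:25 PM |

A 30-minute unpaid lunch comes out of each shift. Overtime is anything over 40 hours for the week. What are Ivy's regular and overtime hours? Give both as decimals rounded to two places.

Mon: 6:02 AM–2:19 PM = 8 h 17 min; less 30 min break → 7 h 47 min
Tue: 11:22 AM–7:32 PM = 8 h 10 min; less 30 min break → 7 h 40 min
Wed: 10:15 AM–7:32 PM = 9 h 17 min; less 30 min break → 8 h 47 min
Thu: 6:09 AM–12:03 PM = 5 h 54 min; less 30 min break → 5 h 24 min
Fri: 11:28 AM–5:33 PM = 6 h 5 min; less 30 min break → 5 h 35 min
Sat: 7:51 AM–2:25 PM = 6 h 34 min; less 30 min break → 6 h 4 min
Total worked: 41 h 17 min = 41.28 h.
Threshold 40 h → overtime 1 h 17 min, regular 40 h 0 min.

Regular 40.00 hours, overtime 1.28 hours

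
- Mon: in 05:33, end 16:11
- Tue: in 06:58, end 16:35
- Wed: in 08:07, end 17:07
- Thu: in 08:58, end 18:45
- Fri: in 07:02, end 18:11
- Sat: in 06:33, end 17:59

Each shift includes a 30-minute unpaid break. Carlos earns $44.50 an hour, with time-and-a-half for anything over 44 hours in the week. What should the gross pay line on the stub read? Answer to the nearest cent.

Mon: 05:33–16:11 = 10 h 38 min; less 30 min break → 10 h 8 min
Tue: 06:58–16:35 = 9 h 37 min; less 30 min break → 9 h 7 min
Wed: 08:07–17:07 = 9 h 0 min; less 30 min break → 8 h 30 min
Thu: 08:58–18:45 = 9 h 47 min; less 30 min break → 9 h 17 min
Fri: 07:02–18:11 = 11 h 9 min; less 30 min break → 10 h 39 min
Sat: 06:33–17:59 = 11 h 26 min; less 30 min break → 10 h 56 min
Total worked: 58 h 37 min = 3517 min.
Regular 44 h 0 min = 2640 min at $44.50/h; overtime 14 h 37 min = 877 min at $66.75/h.
Pay = (2640 × $44.50 + 877 × $66.75) ÷ 60 = $2933.66.

$2933.66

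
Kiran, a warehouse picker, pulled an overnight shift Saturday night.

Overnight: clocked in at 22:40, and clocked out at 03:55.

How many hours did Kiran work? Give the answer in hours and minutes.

5 h 15 min

Overnight: 22:40 → midnight = 1 h 20 min; midnight → 03:55 = 3 h 55 min; span 5 h 15 min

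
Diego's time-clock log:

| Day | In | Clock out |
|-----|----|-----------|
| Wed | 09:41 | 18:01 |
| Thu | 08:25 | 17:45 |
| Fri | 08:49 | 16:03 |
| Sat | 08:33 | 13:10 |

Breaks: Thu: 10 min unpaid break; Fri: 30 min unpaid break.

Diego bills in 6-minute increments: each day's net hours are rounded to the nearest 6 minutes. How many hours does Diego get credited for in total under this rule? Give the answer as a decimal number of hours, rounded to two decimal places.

Wed: 09:41–18:01 = 8 h 20 min → rounds to 8 h 18 min
Thu: 08:25–17:45 = 9 h 20 min − 10 min = 9 h 10 min → rounds to 9 h 12 min
Fri: 08:49–16:03 = 7 h 14 min − 30 min = 6 h 44 min → rounds to 6 h 42 min
Sat: 08:33–13:10 = 4 h 37 min → rounds to 4 h 36 min
Total credited: 28 h 48 min.

28.80 hours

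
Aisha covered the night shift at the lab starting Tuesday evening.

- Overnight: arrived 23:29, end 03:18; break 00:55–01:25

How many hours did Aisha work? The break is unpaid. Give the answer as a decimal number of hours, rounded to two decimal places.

Overnight: 23:29 → midnight = 0 h 31 min; midnight → 03:18 = 3 h 18 min; span 3 h 49 min; less 30 min break → 3 h 19 min

3.32 hours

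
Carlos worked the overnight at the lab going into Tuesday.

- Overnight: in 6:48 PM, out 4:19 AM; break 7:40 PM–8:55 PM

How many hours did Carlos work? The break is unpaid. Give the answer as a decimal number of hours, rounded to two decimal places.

Overnight: 6:48 PM → midnight = 5 h 12 min; midnight → 4:19 AM = 4 h 19 min; span 9 h 31 min; less 75 min break → 8 h 16 min

8.27 hours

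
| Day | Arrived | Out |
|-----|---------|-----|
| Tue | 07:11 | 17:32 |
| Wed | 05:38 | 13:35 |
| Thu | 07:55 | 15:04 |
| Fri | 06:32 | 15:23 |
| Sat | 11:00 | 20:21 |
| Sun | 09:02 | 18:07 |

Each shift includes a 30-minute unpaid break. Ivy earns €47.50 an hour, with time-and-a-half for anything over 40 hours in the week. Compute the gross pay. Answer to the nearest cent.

Tue: 07:11–17:32 = 10 h 21 min; less 30 min break → 9 h 51 min
Wed: 05:38–13:35 = 7 h 57 min; less 30 min break → 7 h 27 min
Thu: 07:55–15:04 = 7 h 9 min; less 30 min break → 6 h 39 min
Fri: 06:32–15:23 = 8 h 51 min; less 30 min break → 8 h 21 min
Sat: 11:00–20:21 = 9 h 21 min; less 30 min break → 8 h 51 min
Sun: 09:02–18:07 = 9 h 5 min; less 30 min break → 8 h 35 min
Total worked: 49 h 44 min = 2984 min.
Regular 40 h 0 min = 2400 min at €47.50/h; overtime 9 h 44 min = 584 min at €71.25/h.
Pay = (2400 × €47.50 + 584 × €71.25) ÷ 60 = €2593.50.

€2593.50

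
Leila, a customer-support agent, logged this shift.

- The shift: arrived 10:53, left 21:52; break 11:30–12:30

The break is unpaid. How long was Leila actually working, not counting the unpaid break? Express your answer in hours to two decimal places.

9.98 hours

The shift: 10:53–21:52 = 10 h 59 min; less 60 min break → 9 h 59 min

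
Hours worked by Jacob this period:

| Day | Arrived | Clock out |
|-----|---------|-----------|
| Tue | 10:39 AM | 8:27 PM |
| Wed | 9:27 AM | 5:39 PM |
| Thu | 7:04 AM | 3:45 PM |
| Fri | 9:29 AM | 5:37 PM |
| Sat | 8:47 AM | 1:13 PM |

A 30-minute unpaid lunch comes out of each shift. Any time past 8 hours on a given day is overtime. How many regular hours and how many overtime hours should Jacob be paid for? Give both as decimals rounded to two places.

Regular 35.27 hours, overtime 1.48 hours

Tue: 10:39 AM–8:27 PM = 9 h 48 min; less 30 min break → 9 h 18 min
Wed: 9:27 AM–5:39 PM = 8 h 12 min; less 30 min break → 7 h 42 min
Thu: 7:04 AM–3:45 PM = 8 h 41 min; less 30 min break → 8 h 11 min
Fri: 9:29 AM–5:37 PM = 8 h 8 min; less 30 min break → 7 h 38 min
Sat: 8:47 AM–1:13 PM = 4 h 26 min; less 30 min break → 3 h 56 min
Tue reg 8 h 0 min / OT 1 h 18 min; Wed reg 7 h 42 min / OT 0 h 0 min; Thu reg 8 h 0 min / OT 0 h 11 min; Fri reg 7 h 38 min / OT 0 h 0 min; Sat reg 3 h 56 min / OT 0 h 0 min.
Totals: regular 35 h 16 min, overtime 1 h 29 min.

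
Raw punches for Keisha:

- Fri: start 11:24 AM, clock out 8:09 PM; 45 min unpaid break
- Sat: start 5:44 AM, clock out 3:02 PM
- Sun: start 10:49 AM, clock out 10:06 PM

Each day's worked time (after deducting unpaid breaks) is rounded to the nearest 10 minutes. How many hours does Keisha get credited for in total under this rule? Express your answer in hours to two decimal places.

28.67 hours

Fri: 11:24 AM–8:09 PM = 8 h 45 min − 45 min = 8 h 0 min → rounds to 8 h 0 min
Sat: 5:44 AM–3:02 PM = 9 h 18 min → rounds to 9 h 20 min
Sun: 10:49 AM–10:06 PM = 11 h 17 min → rounds to 11 h 20 min
Total credited: 28 h 40 min.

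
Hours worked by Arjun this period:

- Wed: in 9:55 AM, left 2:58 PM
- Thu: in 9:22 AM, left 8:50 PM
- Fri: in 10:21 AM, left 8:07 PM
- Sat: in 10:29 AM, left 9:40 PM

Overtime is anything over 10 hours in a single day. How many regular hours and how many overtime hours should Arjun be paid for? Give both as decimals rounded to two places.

Regular 34.82 hours, overtime 2.65 hours

Wed: 9:55 AM–2:58 PM = 5 h 3 min
Thu: 9:22 AM–8:50 PM = 11 h 28 min
Fri: 10:21 AM–8:07 PM = 9 h 46 min
Sat: 10:29 AM–9:40 PM = 11 h 11 min
Wed reg 5 h 3 min / OT 0 h 0 min; Thu reg 10 h 0 min / OT 1 h 28 min; Fri reg 9 h 46 min / OT 0 h 0 min; Sat reg 10 h 0 min / OT 1 h 11 min.
Totals: regular 34 h 49 min, overtime 2 h 39 min.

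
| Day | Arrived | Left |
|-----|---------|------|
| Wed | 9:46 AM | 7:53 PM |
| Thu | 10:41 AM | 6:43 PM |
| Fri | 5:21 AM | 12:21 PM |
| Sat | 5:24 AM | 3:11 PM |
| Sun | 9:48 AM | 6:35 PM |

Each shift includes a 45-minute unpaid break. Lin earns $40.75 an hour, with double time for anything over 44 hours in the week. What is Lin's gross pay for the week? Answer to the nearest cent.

Wed: 9:46 AM–7:53 PM = 10 h 7 min; less 45 min break → 9 h 22 min
Thu: 10:41 AM–6:43 PM = 8 h 2 min; less 45 min break → 7 h 17 min
Fri: 5:21 AM–12:21 PM = 7 h 0 min; less 45 min break → 6 h 15 min
Sat: 5:24 AM–3:11 PM = 9 h 47 min; less 45 min break → 9 h 2 min
Sun: 9:48 AM–6:35 PM = 8 h 47 min; less 45 min break → 8 h 2 min
Total worked: 39 h 58 min = 2398 min.
Regular 39 h 58 min = 2398 min at $40.75/h; overtime 0 h 0 min = 0 min at $81.50/h.
Pay = (2398 × $40.75 + 0 × $81.50) ÷ 60 = $1628.64.

$1628.64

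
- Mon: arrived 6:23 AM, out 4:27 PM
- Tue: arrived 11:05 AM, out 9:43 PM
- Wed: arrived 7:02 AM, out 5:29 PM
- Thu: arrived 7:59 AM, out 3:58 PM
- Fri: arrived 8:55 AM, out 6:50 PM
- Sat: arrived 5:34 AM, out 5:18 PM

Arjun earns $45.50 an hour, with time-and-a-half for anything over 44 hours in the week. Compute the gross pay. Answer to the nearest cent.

Mon: 6:23 AM–4:27 PM = 10 h 4 min
Tue: 11:05 AM–9:43 PM = 10 h 38 min
Wed: 7:02 AM–5:29 PM = 10 h 27 min
Thu: 7:59 AM–3:58 PM = 7 h 59 min
Fri: 8:55 AM–6:50 PM = 9 h 55 min
Sat: 5:34 AM–5:18 PM = 11 h 44 min
Total worked: 60 h 47 min = 3647 min.
Regular 44 h 0 min = 2640 min at $45.50/h; overtime 16 h 47 min = 1007 min at $68.25/h.
Pay = (2640 × $45.50 + 1007 × $68.25) ÷ 60 = $3147.46.

$3147.46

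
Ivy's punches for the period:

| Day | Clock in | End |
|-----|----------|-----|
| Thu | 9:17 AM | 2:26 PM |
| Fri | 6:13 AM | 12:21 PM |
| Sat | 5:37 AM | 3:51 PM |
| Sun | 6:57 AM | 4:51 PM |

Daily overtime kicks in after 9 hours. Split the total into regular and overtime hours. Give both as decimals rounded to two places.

Thu: 9:17 AM–2:26 PM = 5 h 9 min
Fri: 6:13 AM–12:21 PM = 6 h 8 min
Sat: 5:37 AM–3:51 PM = 10 h 14 min
Sun: 6:57 AM–4:51 PM = 9 h 54 min
Thu reg 5 h 9 min / OT 0 h 0 min; Fri reg 6 h 8 min / OT 0 h 0 min; Sat reg 9 h 0 min / OT 1 h 14 min; Sun reg 9 h 0 min / OT 0 h 54 min.
Totals: regular 29 h 17 min, overtime 2 h 8 min.

Regular 29.28 hours, overtime 2.13 hours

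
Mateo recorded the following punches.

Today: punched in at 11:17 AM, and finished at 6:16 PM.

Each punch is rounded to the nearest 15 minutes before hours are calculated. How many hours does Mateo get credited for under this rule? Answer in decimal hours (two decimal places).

Today: in 11:17 AM→11:15 AM, out 6:16 PM→6:15 PM; 7 h 0 min

7.00 hours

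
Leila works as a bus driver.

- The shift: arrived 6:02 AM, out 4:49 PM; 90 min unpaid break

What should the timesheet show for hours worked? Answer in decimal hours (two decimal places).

9.28 hours

The shift: 6:02 AM–4:49 PM = 10 h 47 min; less 90 min break → 9 h 17 min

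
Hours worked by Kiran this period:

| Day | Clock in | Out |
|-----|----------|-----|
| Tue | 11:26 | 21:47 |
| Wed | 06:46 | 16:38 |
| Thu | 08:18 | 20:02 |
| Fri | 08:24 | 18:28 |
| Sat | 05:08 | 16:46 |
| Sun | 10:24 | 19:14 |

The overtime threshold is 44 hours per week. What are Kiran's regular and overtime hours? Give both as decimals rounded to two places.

Tue: 11:26–21:47 = 10 h 21 min
Wed: 06:46–16:38 = 9 h 52 min
Thu: 08:18–20:02 = 11 h 44 min
Fri: 08:24–18:28 = 10 h 4 min
Sat: 05:08–16:46 = 11 h 38 min
Sun: 10:24–19:14 = 8 h 50 min
Total worked: 62 h 29 min = 62.48 h.
Threshold 44 h → overtime 18 h 29 min, regular 44 h 0 min.

Regular 44.00 hours, overtime 18.48 hours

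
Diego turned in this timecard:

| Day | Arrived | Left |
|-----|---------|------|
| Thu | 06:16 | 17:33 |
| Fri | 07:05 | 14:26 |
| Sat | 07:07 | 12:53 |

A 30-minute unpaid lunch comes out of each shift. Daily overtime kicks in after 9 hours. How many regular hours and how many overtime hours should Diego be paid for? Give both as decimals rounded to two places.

Thu: 06:16–17:33 = 11 h 17 min; less 30 min break → 10 h 47 min
Fri: 07:05–14:26 = 7 h 21 min; less 30 min break → 6 h 51 min
Sat: 07:07–12:53 = 5 h 46 min; less 30 min break → 5 h 16 min
Thu reg 9 h 0 min / OT 1 h 47 min; Fri reg 6 h 51 min / OT 0 h 0 min; Sat reg 5 h 16 min / OT 0 h 0 min.
Totals: regular 21 h 7 min, overtime 1 h 47 min.

Regular 21.12 hours, overtime 1.78 hours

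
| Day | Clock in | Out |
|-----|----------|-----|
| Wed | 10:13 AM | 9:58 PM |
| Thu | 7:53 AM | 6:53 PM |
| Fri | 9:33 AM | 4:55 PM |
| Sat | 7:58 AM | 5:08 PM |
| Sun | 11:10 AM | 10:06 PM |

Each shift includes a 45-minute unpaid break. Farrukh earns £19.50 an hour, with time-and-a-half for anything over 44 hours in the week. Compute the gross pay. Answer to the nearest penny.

Wed: 10:13 AM–9:58 PM = 11 h 45 min; less 45 min break → 11 h 0 min
Thu: 7:53 AM–6:53 PM = 11 h 0 min; less 45 min break → 10 h 15 min
Fri: 9:33 AM–4:55 PM = 7 h 22 min; less 45 min break → 6 h 37 min
Sat: 7:58 AM–5:08 PM = 9 h 10 min; less 45 min break → 8 h 25 min
Sun: 11:10 AM–10:06 PM = 10 h 56 min; less 45 min break → 10 h 11 min
Total worked: 46 h 28 min = 2788 min.
Regular 44 h 0 min = 2640 min at £19.50/h; overtime 2 h 28 min = 148 min at £29.25/h.
Pay = (2640 × £19.50 + 148 × £29.25) ÷ 60 = £930.15.

£930.15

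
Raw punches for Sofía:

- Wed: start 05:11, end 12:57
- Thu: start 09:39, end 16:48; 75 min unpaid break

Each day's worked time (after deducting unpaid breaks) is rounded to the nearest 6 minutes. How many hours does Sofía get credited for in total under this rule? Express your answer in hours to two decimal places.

13.70 hours

Wed: 05:11–12:57 = 7 h 46 min → rounds to 7 h 48 min
Thu: 09:39–16:48 = 7 h 9 min − 75 min = 5 h 54 min → rounds to 5 h 54 min
Total credited: 13 h 42 min.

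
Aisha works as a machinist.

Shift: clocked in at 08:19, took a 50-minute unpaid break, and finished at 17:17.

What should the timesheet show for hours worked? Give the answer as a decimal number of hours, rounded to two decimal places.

Shift: 08:19–17:17 = 8 h 58 min; less 50 min break → 8 h 8 min

8.13 hours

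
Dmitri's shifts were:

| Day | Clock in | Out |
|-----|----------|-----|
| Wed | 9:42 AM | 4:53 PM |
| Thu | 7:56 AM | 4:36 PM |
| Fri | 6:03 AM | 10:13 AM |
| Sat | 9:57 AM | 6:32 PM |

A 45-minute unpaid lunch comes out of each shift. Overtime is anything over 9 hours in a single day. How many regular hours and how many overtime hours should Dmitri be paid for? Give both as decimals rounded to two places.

Regular 25.60 hours, overtime 0.00 hours

Wed: 9:42 AM–4:53 PM = 7 h 11 min; less 45 min break → 6 h 26 min
Thu: 7:56 AM–4:36 PM = 8 h 40 min; less 45 min break → 7 h 55 min
Fri: 6:03 AM–10:13 AM = 4 h 10 min; less 45 min break → 3 h 25 min
Sat: 9:57 AM–6:32 PM = 8 h 35 min; less 45 min break → 7 h 50 min
Wed reg 6 h 26 min / OT 0 h 0 min; Thu reg 7 h 55 min / OT 0 h 0 min; Fri reg 3 h 25 min / OT 0 h 0 min; Sat reg 7 h 50 min / OT 0 h 0 min.
Totals: regular 25 h 36 min, overtime 0 h 0 min.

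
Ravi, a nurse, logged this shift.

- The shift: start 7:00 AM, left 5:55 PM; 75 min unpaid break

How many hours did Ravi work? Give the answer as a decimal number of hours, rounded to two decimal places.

9.67 hours

The shift: 7:00 AM–5:55 PM = 10 h 55 min; less 75 min break → 9 h 40 min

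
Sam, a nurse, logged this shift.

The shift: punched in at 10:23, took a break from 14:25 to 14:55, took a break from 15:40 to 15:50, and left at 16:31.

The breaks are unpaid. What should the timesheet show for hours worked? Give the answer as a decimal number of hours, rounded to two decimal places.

The shift: 10:23–16:31 = 6 h 8 min; less 40 min break → 5 h 28 min

5.47 hours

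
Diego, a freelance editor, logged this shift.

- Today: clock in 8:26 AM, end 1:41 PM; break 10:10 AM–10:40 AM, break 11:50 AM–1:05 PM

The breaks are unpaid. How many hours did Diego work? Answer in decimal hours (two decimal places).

3.50 hours

Today: 8:26 AM–1:41 PM = 5 h 15 min; less 105 min break → 3 h 30 min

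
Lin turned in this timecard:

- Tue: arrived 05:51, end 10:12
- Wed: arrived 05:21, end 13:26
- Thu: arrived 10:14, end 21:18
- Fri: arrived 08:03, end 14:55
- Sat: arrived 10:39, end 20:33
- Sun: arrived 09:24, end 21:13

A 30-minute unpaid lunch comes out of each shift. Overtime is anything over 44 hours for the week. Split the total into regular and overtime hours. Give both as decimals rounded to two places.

Regular 44.00 hours, overtime 5.08 hours

Tue: 05:51–10:12 = 4 h 21 min; less 30 min break → 3 h 51 min
Wed: 05:21–13:26 = 8 h 5 min; less 30 min break → 7 h 35 min
Thu: 10:14–21:18 = 11 h 4 min; less 30 min break → 10 h 34 min
Fri: 08:03–14:55 = 6 h 52 min; less 30 min break → 6 h 22 min
Sat: 10:39–20:33 = 9 h 54 min; less 30 min break → 9 h 24 min
Sun: 09:24–21:13 = 11 h 49 min; less 30 min break → 11 h 19 min
Total worked: 49 h 5 min = 49.08 h.
Threshold 44 h → overtime 5 h 5 min, regular 44 h 0 min.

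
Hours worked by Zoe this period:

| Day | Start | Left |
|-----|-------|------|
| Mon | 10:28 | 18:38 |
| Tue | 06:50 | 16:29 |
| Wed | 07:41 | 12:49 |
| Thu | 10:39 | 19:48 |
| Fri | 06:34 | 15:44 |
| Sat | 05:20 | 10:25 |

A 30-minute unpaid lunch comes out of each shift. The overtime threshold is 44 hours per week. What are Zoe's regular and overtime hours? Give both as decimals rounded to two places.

Mon: 10:28–18:38 = 8 h 10 min; less 30 min break → 7 h 40 min
Tue: 06:50–16:29 = 9 h 39 min; less 30 min break → 9 h 9 min
Wed: 07:41–12:49 = 5 h 8 min; less 30 min break → 4 h 38 min
Thu: 10:39–19:48 = 9 h 9 min; less 30 min break → 8 h 39 min
Fri: 06:34–15:44 = 9 h 10 min; less 30 min break → 8 h 40 min
Sat: 05:20–10:25 = 5 h 5 min; less 30 min break → 4 h 35 min
Total worked: 43 h 21 min = 43.35 h.
Threshold 44 h → overtime 0 h 0 min, regular 43 h 21 min.

Regular 43.35 hours, overtime 0.00 hours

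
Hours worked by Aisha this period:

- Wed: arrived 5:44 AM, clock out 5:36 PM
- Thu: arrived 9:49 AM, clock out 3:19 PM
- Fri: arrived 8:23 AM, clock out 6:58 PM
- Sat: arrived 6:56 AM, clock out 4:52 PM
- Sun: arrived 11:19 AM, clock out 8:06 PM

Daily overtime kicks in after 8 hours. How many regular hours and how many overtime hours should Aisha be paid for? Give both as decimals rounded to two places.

Regular 37.50 hours, overtime 9.17 hours

Wed: 5:44 AM–5:36 PM = 11 h 52 min
Thu: 9:49 AM–3:19 PM = 5 h 30 min
Fri: 8:23 AM–6:58 PM = 10 h 35 min
Sat: 6:56 AM–4:52 PM = 9 h 56 min
Sun: 11:19 AM–8:06 PM = 8 h 47 min
Wed reg 8 h 0 min / OT 3 h 52 min; Thu reg 5 h 30 min / OT 0 h 0 min; Fri reg 8 h 0 min / OT 2 h 35 min; Sat reg 8 h 0 min / OT 1 h 56 min; Sun reg 8 h 0 min / OT 0 h 47 min.
Totals: regular 37 h 30 min, overtime 9 h 10 min.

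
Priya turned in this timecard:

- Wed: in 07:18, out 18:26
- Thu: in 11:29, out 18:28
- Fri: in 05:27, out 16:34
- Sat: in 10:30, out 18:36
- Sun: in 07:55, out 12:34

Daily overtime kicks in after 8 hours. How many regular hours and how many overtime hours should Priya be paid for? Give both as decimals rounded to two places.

Wed: 07:18–18:26 = 11 h 8 min
Thu: 11:29–18:28 = 6 h 59 min
Fri: 05:27–16:34 = 11 h 7 min
Sat: 10:30–18:36 = 8 h 6 min
Sun: 07:55–12:34 = 4 h 39 min
Wed reg 8 h 0 min / OT 3 h 8 min; Thu reg 6 h 59 min / OT 0 h 0 min; Fri reg 8 h 0 min / OT 3 h 7 min; Sat reg 8 h 0 min / OT 0 h 6 min; Sun reg 4 h 39 min / OT 0 h 0 min.
Totals: regular 35 h 38 min, overtime 6 h 21 min.

Regular 35.63 hours, overtime 6.35 hours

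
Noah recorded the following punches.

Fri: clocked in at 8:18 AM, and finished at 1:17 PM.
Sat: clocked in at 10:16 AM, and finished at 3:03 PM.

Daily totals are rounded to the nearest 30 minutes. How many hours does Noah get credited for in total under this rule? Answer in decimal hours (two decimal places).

10.00 hours

Fri: 8:18 AM–1:17 PM = 4 h 59 min → rounds to 5 h 0 min
Sat: 10:16 AM–3:03 PM = 4 h 47 min → rounds to 5 h 0 min
Total credited: 10 h 0 min.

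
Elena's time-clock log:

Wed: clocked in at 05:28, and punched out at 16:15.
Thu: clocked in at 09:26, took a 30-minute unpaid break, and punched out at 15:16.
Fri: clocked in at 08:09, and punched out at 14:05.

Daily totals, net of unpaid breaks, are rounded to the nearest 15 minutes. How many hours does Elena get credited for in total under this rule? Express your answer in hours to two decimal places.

22.00 hours

Wed: 05:28–16:15 = 10 h 47 min → rounds to 10 h 45 min
Thu: 09:26–15:16 = 5 h 50 min − 30 min = 5 h 20 min → rounds to 5 h 15 min
Fri: 08:09–14:05 = 5 h 56 min → rounds to 6 h 0 min
Total credited: 22 h 0 min.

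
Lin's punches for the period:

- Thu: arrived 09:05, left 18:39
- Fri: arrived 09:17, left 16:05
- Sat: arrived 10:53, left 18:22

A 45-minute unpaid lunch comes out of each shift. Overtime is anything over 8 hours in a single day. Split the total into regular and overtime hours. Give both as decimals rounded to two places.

Regular 20.78 hours, overtime 0.82 hours

Thu: 09:05–18:39 = 9 h 34 min; less 45 min break → 8 h 49 min
Fri: 09:17–16:05 = 6 h 48 min; less 45 min break → 6 h 3 min
Sat: 10:53–18:22 = 7 h 29 min; less 45 min break → 6 h 44 min
Thu reg 8 h 0 min / OT 0 h 49 min; Fri reg 6 h 3 min / OT 0 h 0 min; Sat reg 6 h 44 min / OT 0 h 0 min.
Totals: regular 20 h 47 min, overtime 0 h 49 min.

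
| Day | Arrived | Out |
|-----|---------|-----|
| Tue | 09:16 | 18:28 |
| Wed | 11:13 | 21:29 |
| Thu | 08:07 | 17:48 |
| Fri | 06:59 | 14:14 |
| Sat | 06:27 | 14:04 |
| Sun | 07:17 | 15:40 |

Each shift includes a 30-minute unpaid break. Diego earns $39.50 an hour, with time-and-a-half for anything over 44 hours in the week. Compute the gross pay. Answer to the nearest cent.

Tue: 09:16–18:28 = 9 h 12 min; less 30 min break → 8 h 42 min
Wed: 11:13–21:29 = 10 h 16 min; less 30 min break → 9 h 46 min
Thu: 08:07–17:48 = 9 h 41 min; less 30 min break → 9 h 11 min
Fri: 06:59–14:14 = 7 h 15 min; less 30 min break → 6 h 45 min
Sat: 06:27–14:04 = 7 h 37 min; less 30 min break → 7 h 7 min
Sun: 07:17–15:40 = 8 h 23 min; less 30 min break → 7 h 53 min
Total worked: 49 h 24 min = 2964 min.
Regular 44 h 0 min = 2640 min at $39.50/h; overtime 5 h 24 min = 324 min at $59.25/h.
Pay = (2640 × $39.50 + 324 × $59.25) ÷ 60 = $2057.95.

$2057.95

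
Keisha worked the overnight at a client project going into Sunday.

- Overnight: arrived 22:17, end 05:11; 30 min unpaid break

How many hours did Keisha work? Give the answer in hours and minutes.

6 h 24 min

Overnight: 22:17 → midnight = 1 h 43 min; midnight → 05:11 = 5 h 11 min; span 6 h 54 min; less 30 min break → 6 h 24 min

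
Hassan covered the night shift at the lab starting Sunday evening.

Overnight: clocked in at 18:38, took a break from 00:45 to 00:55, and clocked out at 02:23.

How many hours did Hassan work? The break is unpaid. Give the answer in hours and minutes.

Overnight: 18:38 → midnight = 5 h 22 min; midnight → 02:23 = 2 h 23 min; span 7 h 45 min; less 10 min break → 7 h 35 min

7 h 35 min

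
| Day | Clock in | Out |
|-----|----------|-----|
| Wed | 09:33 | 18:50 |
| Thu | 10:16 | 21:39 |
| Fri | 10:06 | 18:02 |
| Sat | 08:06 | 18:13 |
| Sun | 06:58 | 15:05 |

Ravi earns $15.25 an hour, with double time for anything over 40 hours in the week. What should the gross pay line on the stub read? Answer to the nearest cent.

Wed: 09:33–18:50 = 9 h 17 min
Thu: 10:16–21:39 = 11 h 23 min
Fri: 10:06–18:02 = 7 h 56 min
Sat: 08:06–18:13 = 10 h 7 min
Sun: 06:58–15:05 = 8 h 7 min
Total worked: 46 h 50 min = 2810 min.
Regular 40 h 0 min = 2400 min at $15.25/h; overtime 6 h 50 min = 410 min at $30.50/h.
Pay = (2400 × $15.25 + 410 × $30.50) ÷ 60 = $818.42.

$818.42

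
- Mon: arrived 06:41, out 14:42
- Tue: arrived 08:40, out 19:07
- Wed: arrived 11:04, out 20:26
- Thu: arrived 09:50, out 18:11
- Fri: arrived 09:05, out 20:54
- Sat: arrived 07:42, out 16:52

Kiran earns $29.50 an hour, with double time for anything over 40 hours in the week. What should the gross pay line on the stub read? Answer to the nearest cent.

Mon: 06:41–14:42 = 8 h 1 min
Tue: 08:40–19:07 = 10 h 27 min
Wed: 11:04–20:26 = 9 h 22 min
Thu: 09:50–18:11 = 8 h 21 min
Fri: 09:05–20:54 = 11 h 49 min
Sat: 07:42–16:52 = 9 h 10 min
Total worked: 57 h 10 min = 3430 min.
Regular 40 h 0 min = 2400 min at $29.50/h; overtime 17 h 10 min = 1030 min at $59.00/h.
Pay = (2400 × $29.50 + 1030 × $59.00) ÷ 60 = $2192.83.

$2192.83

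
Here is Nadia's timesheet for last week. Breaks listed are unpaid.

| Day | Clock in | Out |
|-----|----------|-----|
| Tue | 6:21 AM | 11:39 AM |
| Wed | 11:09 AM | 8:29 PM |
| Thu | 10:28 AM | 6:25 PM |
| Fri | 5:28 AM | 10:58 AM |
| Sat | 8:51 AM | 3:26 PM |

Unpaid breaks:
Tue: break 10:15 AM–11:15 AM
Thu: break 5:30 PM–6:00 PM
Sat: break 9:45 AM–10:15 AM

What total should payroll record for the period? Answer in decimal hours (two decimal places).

Tue: 6:21 AM–11:39 AM = 5 h 18 min; less 60 min break → 4 h 18 min
Wed: 11:09 AM–8:29 PM = 9 h 20 min
Thu: 10:28 AM–6:25 PM = 7 h 57 min; less 30 min break → 7 h 27 min
Fri: 5:28 AM–10:58 AM = 5 h 30 min
Sat: 8:51 AM–3:26 PM = 6 h 35 min; less 30 min break → 6 h 5 min
Total: 4 h 18 min + 9 h 20 min + 7 h 27 min + 5 h 30 min + 6 h 5 min = 32 h 40 min.

32.67 hours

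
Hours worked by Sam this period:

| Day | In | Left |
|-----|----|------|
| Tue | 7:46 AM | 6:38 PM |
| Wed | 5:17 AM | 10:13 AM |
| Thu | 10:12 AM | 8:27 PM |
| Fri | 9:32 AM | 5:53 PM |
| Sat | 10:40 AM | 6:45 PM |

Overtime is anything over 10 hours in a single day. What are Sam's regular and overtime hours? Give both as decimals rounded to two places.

Regular 41.37 hours, overtime 1.12 hours

Tue: 7:46 AM–6:38 PM = 10 h 52 min
Wed: 5:17 AM–10:13 AM = 4 h 56 min
Thu: 10:12 AM–8:27 PM = 10 h 15 min
Fri: 9:32 AM–5:53 PM = 8 h 21 min
Sat: 10:40 AM–6:45 PM = 8 h 5 min
Tue reg 10 h 0 min / OT 0 h 52 min; Wed reg 4 h 56 min / OT 0 h 0 min; Thu reg 10 h 0 min / OT 0 h 15 min; Fri reg 8 h 21 min / OT 0 h 0 min; Sat reg 8 h 5 min / OT 0 h 0 min.
Totals: regular 41 h 22 min, overtime 1 h 7 min.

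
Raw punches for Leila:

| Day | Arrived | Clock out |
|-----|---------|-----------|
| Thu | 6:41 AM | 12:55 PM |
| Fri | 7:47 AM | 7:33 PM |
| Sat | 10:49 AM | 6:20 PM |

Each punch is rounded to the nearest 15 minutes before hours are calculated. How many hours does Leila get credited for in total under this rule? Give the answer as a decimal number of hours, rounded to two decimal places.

25.50 hours

Thu: in 6:41 AM→6:45 AM, out 12:55 PM→1:00 PM; 6 h 15 min
Fri: in 7:47 AM→7:45 AM, out 7:33 PM→7:30 PM; 11 h 45 min
Sat: in 10:49 AM→10:45 AM, out 6:20 PM→6:15 PM; 7 h 30 min
Total credited: 25 h 30 min.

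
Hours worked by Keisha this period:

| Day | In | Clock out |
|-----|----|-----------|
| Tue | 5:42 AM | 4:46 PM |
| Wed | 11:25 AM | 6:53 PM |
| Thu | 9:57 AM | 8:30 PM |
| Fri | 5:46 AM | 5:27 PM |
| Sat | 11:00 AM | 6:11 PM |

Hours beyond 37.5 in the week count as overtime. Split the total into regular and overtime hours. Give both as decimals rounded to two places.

Tue: 5:42 AM–4:46 PM = 11 h 4 min
Wed: 11:25 AM–6:53 PM = 7 h 28 min
Thu: 9:57 AM–8:30 PM = 10 h 33 min
Fri: 5:46 AM–5:27 PM = 11 h 41 min
Sat: 11:00 AM–6:11 PM = 7 h 11 min
Total worked: 47 h 57 min = 47.95 h.
Threshold 37.5 h → overtime 10 h 27 min, regular 37 h 30 min.

Regular 37.50 hours, overtime 10.45 hours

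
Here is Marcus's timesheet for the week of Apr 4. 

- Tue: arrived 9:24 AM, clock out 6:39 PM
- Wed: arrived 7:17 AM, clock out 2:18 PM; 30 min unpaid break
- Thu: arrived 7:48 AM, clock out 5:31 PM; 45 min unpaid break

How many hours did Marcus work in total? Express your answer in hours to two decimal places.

Tue: 9:24 AM–6:39 PM = 9 h 15 min
Wed: 7:17 AM–2:18 PM = 7 h 1 min; less 30 min break → 6 h 31 min
Thu: 7:48 AM–5:31 PM = 9 h 43 min; less 45 min break → 8 h 58 min
Total: 9 h 15 min + 6 h 31 min + 8 h 58 min = 24 h 44 min.

24.73 hours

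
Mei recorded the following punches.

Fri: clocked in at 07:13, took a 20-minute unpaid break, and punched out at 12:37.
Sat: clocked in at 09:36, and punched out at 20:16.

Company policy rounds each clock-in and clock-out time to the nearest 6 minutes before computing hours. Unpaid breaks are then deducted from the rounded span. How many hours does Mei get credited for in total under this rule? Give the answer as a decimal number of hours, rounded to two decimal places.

Fri: in 07:13→07:12, out 12:37→12:36; 5 h 24 min − 20 min = 5 h 4 min
Sat: in 09:36→09:36, out 20:16→20:18; 10 h 42 min
Total credited: 15 h 46 min.

15.77 hours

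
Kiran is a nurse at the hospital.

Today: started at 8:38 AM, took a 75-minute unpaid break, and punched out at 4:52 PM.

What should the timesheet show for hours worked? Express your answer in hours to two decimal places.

Today: 8:38 AM–4:52 PM = 8 h 14 min; less 75 min break → 6 h 59 min

6.98 hours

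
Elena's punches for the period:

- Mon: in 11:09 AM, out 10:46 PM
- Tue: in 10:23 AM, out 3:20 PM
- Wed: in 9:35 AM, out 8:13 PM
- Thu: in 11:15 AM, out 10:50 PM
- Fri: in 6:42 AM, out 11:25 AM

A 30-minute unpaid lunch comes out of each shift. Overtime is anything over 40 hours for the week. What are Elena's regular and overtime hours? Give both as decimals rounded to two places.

Mon: 11:09 AM–10:46 PM = 11 h 37 min; less 30 min break → 11 h 7 min
Tue: 10:23 AM–3:20 PM = 4 h 57 min; less 30 min break → 4 h 27 min
Wed: 9:35 AM–8:13 PM = 10 h 38 min; less 30 min break → 10 h 8 min
Thu: 11:15 AM–10:50 PM = 11 h 35 min; less 30 min break → 11 h 5 min
Fri: 6:42 AM–11:25 AM = 4 h 43 min; less 30 min break → 4 h 13 min
Total worked: 41 h 0 min = 41.00 h.
Threshold 40 h → overtime 1 h 0 min, regular 40 h 0 min.

Regular 40.00 hours, overtime 1.00 hours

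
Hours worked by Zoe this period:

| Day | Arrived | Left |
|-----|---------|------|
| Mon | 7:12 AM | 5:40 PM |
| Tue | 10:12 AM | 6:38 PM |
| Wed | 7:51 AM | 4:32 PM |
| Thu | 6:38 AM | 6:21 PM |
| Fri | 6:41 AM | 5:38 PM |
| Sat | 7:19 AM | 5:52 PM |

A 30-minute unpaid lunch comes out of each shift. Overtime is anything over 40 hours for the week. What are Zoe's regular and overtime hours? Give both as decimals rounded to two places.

Mon: 7:12 AM–5:40 PM = 10 h 28 min; less 30 min break → 9 h 58 min
Tue: 10:12 AM–6:38 PM = 8 h 26 min; less 30 min break → 7 h 56 min
Wed: 7:51 AM–4:32 PM = 8 h 41 min; less 30 min break → 8 h 11 min
Thu: 6:38 AM–6:21 PM = 11 h 43 min; less 30 min break → 11 h 13 min
Fri: 6:41 AM–5:38 PM = 10 h 57 min; less 30 min break → 10 h 27 min
Sat: 7:19 AM–5:52 PM = 10 h 33 min; less 30 min break → 10 h 3 min
Total worked: 57 h 48 min = 57.80 h.
Threshold 40 h → overtime 17 h 48 min, regular 40 h 0 min.

Regular 40.00 hours, overtime 17.80 hours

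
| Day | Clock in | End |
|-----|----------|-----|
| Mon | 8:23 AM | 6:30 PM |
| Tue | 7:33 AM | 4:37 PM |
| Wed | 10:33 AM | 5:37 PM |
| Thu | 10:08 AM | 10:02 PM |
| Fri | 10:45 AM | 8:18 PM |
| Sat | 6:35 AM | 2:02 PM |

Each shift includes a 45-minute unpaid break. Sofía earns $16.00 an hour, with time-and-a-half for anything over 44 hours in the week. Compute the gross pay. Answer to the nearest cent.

$863.60

Mon: 8:23 AM–6:30 PM = 10 h 7 min; less 45 min break → 9 h 22 min
Tue: 7:33 AM–4:37 PM = 9 h 4 min; less 45 min break → 8 h 19 min
Wed: 10:33 AM–5:37 PM = 7 h 4 min; less 45 min break → 6 h 19 min
Thu: 10:08 AM–10:02 PM = 11 h 54 min; less 45 min break → 11 h 9 min
Fri: 10:45 AM–8:18 PM = 9 h 33 min; less 45 min break → 8 h 48 min
Sat: 6:35 AM–2:02 PM = 7 h 27 min; less 45 min break → 6 h 42 min
Total worked: 50 h 39 min = 3039 min.
Regular 44 h 0 min = 2640 min at $16.00/h; overtime 6 h 39 min = 399 min at $24.00/h.
Pay = (2640 × $16.00 + 399 × $24.00) ÷ 60 = $863.60.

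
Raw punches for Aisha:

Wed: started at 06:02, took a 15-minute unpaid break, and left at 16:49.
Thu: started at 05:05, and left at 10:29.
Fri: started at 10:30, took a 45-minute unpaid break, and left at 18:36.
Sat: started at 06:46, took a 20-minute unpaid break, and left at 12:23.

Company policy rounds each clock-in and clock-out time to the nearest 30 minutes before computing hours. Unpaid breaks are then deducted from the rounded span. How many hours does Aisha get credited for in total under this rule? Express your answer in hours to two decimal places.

Wed: in 06:02→06:00, out 16:49→17:00; 11 h 0 min − 15 min = 10 h 45 min
Thu: in 05:05→05:00, out 10:29→10:30; 5 h 30 min
Fri: in 10:30→10:30, out 18:36→18:30; 8 h 0 min − 45 min = 7 h 15 min
Sat: in 06:46→07:00, out 12:23→12:30; 5 h 30 min − 20 min = 5 h 10 min
Total credited: 28 h 40 min.

28.67 hours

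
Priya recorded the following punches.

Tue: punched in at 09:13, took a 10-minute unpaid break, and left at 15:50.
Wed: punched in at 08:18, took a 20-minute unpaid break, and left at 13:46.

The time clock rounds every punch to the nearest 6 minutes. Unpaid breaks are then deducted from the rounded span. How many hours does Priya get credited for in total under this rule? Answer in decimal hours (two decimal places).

11.60 hours

Tue: in 09:13→09:12, out 15:50→15:48; 6 h 36 min − 10 min = 6 h 26 min
Wed: in 08:18→08:18, out 13:46→13:48; 5 h 30 min − 20 min = 5 h 10 min
Total credited: 11 h 36 min.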